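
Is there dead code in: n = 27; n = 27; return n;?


first assignment to n is overwritten before any read
Dead: 'n = 27'


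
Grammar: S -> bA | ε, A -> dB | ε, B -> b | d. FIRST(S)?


Per alternative of S: FIRST(bA) = {b}; FIRST(ε) = {ε}
FIRST(S) = {b, ε}


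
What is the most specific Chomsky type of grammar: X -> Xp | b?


Left-linear: every RHS is a terminal or one nonterminal followed by a terminal
Classification: Type 3 (Regular)


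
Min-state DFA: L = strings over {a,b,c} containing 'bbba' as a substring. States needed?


KMP-style automaton: 4 progress states + 1 absorbing accept = 5
Minimal DFA: 5 states


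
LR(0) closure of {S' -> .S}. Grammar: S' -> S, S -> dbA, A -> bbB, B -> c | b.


Start: S' -> .S
For each item with dot before a nonterminal B, add B -> .γ for every B-production
Closure: [S' -> .S, S -> .dbA]


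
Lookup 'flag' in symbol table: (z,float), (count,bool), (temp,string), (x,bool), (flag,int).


Lookup 'flag' → type int


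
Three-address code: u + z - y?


Break into single-operator statements:
t1 = u + z
t2 = t1 - y


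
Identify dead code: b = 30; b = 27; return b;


first assignment to b is overwritten before any read
Dead: 'b = 30'


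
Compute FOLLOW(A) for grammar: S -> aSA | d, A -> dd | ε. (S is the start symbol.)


$ ∈ FOLLOW(S). For each A -> αBβ: add FIRST(β)\{ε} to FOLLOW(B); if β nullable, add FOLLOW(A).
FOLLOW(A) = {$, d}


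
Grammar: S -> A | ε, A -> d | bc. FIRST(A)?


Per alternative of A: FIRST(d) = {d}; FIRST(bc) = {b}
FIRST(A) = {b, d}


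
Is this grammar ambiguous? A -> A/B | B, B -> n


precedence layered via separate nonterminal B: deterministic
Unambiguous


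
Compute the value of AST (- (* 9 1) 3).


Evaluate inner: (* 9 1) = 9
Evaluate root: (- 9 3) = 6
Result: 6


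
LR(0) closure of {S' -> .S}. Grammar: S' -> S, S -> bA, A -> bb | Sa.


Start: S' -> .S
For each item with dot before a nonterminal B, add B -> .γ for every B-production
Closure: [S' -> .S, S -> .bA]


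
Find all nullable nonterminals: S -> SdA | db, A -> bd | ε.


A nonterminal is nullable iff some alternative derives ε (directly, or every symbol in it is nullable)
Nullable: {A}


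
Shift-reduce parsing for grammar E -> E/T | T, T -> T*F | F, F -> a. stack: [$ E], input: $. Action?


start symbol E on stack, input exhausted
Action: accept


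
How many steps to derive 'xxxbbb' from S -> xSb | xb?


Derivation: S => xSb => xxSbb => xxxbbb
Steps: 3


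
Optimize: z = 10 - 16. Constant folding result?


10 - 16 = -6 at compile time
Optimized: z = -6


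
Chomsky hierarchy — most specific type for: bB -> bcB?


LHS has context (more than one symbol) and |LHS| ≤ |RHS|
Classification: Type 1 (Context-Sensitive)


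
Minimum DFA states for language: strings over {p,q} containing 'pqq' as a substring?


KMP-style automaton: 3 progress states + 1 absorbing accept = 4
Minimal DFA: 4 states


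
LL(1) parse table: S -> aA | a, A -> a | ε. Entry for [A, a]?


For [A, a]: 'a' ∈ FIRST(a)
Entry: A -> a


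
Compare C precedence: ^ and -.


'-' is additive (level 9); '^' is bitwise XOR (level 4)
Higher level binds tighter
'-' has higher precedence than '^'


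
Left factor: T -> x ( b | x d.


Common prefix: 'x'
Factored: T -> x T', T' -> ( b | d


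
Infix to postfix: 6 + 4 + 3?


Left to right (same or higher precedence on left)
Postfix: 6 4 + 3 +


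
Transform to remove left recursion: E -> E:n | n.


Left-recursive alternatives: E:n; non-recursive: n
Introduce E': E -> nE', E' -> :nE' | ε


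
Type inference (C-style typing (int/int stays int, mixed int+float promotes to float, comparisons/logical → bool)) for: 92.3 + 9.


Operand types: float + int
Rule: mixed int/float promotes to float; int/int stays int
Result type: float


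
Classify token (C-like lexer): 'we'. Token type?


Pattern: letter/underscore followed by alphanumerics, not a keyword
Type: IDENTIFIER


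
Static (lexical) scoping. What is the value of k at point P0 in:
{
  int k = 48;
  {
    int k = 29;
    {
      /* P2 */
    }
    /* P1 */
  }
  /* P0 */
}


k declared in the same block as P0
k = 48


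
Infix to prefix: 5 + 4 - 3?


left-to-right (same/higher precedence on left): tree is (- (+ 5 4) 3)
Prefix: - + 5 4 3


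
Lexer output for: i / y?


Scan left to right, longest-match per lexeme
Tokens: ID(i), OP(/), ID(y)


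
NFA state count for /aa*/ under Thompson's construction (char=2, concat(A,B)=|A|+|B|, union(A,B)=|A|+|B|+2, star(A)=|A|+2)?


Syntax tree has 2 char leaf(s), 0 union(s), 1 star(s)
chars contribute 2×2 = 4; each union adds +2; each star adds +2
Total: 4 + 0 + 2 = 6 states


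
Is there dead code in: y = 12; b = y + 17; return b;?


y is read by b's definition; b is returned
No dead code


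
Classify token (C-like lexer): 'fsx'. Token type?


Pattern: letter/underscore followed by alphanumerics, not a keyword
Type: IDENTIFIER


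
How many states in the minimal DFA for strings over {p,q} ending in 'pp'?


Track the longest suffix of input matching a prefix of 'pp': 3 classes (prefixes of length 0..2)
Minimal DFA: 3 states


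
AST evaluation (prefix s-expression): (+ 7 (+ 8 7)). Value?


Evaluate inner: (+ 8 7) = 15
Evaluate root: (+ 7 15) = 22
Result: 22


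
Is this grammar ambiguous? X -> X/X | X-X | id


'id/id-id' has two parse trees (no precedence encoded between / and -)
Ambiguous


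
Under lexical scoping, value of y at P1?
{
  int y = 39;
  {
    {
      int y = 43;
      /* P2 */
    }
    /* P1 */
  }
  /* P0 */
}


P1's block does not declare y; resolves to the enclosing declaration at depth 0
y = 39


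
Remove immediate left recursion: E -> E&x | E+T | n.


Left-recursive alternatives: E&x, E+T; non-recursive: n
Introduce E': E -> nE', E' -> &xE' | +TE' | ε


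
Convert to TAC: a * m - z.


Break into single-operator statements:
t1 = a * m
t2 = t1 - z


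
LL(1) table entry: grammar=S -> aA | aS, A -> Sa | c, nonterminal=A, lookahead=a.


For [A, a]: 'a' ∈ FIRST(Sa)
Entry: A -> Sa


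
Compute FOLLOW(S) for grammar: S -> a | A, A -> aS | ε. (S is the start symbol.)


$ ∈ FOLLOW(S). For each A -> αBβ: add FIRST(β)\{ε} to FOLLOW(B); if β nullable, add FOLLOW(A).
FOLLOW(S) = {$}


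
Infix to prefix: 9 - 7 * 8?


'*' binds tighter: tree is (- 9 (* 7 8))
Prefix: - 9 * 7 8


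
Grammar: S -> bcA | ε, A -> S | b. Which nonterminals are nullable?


A nonterminal is nullable iff some alternative derives ε (directly, or every symbol in it is nullable)
Nullable: {A, S}


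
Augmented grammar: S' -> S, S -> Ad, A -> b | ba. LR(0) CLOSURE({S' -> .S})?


Start: S' -> .S
For each item with dot before a nonterminal B, add B -> .γ for every B-production
Closure: [S' -> .S, S -> .Ad, A -> .b, A -> .ba]


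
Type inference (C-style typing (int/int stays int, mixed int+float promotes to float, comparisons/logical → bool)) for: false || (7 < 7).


Operand types: bool || bool
Rule: logical operators take bool operands and yield bool
Result type: bool


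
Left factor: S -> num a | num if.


Common prefix: 'num'
Factored: S -> num S', S' -> a | if


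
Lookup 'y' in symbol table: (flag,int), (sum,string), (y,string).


Lookup 'y' → type string


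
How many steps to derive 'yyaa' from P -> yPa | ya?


Derivation: P => yPa => yyaa
Steps: 2


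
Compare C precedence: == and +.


'+' is additive (level 9); '==' is equality (level 6)
Higher level binds tighter
'+' has higher precedence than '=='


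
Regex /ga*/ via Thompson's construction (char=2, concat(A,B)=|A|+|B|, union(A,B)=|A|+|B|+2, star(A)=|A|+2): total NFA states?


Syntax tree has 2 char leaf(s), 0 union(s), 1 star(s)
chars contribute 2×2 = 4; each union adds +2; each star adds +2
Total: 4 + 0 + 2 = 6 states


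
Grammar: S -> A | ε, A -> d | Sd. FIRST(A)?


Per alternative of A: FIRST(d) = {d}; FIRST(Sd) = {d}
FIRST(A) = {d}


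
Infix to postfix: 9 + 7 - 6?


Left to right (same or higher precedence on left)
Postfix: 9 7 + 6 -


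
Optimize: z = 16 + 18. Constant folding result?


16 + 18 = 34 at compile time
Optimized: z = 34


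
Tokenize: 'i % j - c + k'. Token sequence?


Scan left to right, longest-match per lexeme
Tokens: ID(i), OP(%), ID(j), OP(-), ID(c), OP(+), ID(k)


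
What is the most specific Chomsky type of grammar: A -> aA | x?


Right-linear: every RHS is a terminal or a terminal followed by one nonterminal
Classification: Type 3 (Regular)


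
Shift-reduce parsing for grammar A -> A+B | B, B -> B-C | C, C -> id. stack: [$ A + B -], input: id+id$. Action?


no handle; shift 'id'
Action: shift


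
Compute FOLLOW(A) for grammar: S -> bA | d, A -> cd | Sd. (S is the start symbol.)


$ ∈ FOLLOW(S). For each A -> αBβ: add FIRST(β)\{ε} to FOLLOW(B); if β nullable, add FOLLOW(A).
FOLLOW(A) = {$, d}


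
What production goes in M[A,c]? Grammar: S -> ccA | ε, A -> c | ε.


For [A, c]: 'c' ∈ FIRST(c)
Entry: A -> c


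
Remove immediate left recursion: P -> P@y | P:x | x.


Left-recursive alternatives: P@y, P:x; non-recursive: x
Introduce P': P -> xP', P' -> @yP' | :xP' | ε


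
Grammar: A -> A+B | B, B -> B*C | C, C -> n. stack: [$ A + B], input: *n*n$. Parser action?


'*' can extend B; shift to build B -> B*C
Action: shift


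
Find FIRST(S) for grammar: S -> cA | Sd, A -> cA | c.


Per alternative of S: FIRST(cA) = {c}; FIRST(Sd) = {c}
FIRST(S) = {c}


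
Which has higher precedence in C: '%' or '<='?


'%' is multiplicative (level 10); '<=' is relational (level 7)
Higher level binds tighter
'%' has higher precedence than '<='


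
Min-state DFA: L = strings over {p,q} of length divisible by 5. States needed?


Track length mod 5: states 0..4, accept at 0
Minimal DFA: 5 states


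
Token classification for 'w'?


Pattern: letter/underscore followed by alphanumerics, not a keyword
Type: IDENTIFIER


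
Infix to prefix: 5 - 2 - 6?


left-to-right (same/higher precedence on left): tree is (- (- 5 2) 6)
Prefix: - - 5 2 6


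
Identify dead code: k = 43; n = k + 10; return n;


k is read by n's definition; n is returned
No dead code


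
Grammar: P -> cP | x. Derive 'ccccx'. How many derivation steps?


Derivation: P => cP => ccP => cccP => ccccP => ccccx
Steps: 5


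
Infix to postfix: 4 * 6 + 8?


Left to right (same or higher precedence on left)
Postfix: 4 6 * 8 +


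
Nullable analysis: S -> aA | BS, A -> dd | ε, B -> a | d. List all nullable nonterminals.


A nonterminal is nullable iff some alternative derives ε (directly, or every symbol in it is nullable)
Nullable: {A}


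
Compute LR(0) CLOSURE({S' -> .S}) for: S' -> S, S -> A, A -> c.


Start: S' -> .S
For each item with dot before a nonterminal B, add B -> .γ for every B-production
Closure: [S' -> .S, S -> .A, A -> .c]


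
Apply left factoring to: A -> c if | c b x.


Common prefix: 'c'
Factored: A -> c A', A' -> if | b x


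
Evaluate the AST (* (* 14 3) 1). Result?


Evaluate inner: (* 14 3) = 42
Evaluate root: (* 42 1) = 42
Result: 42


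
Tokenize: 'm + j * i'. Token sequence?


Scan left to right, longest-match per lexeme
Tokens: ID(m), OP(+), ID(j), OP(*), ID(i)


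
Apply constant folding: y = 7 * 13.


7 * 13 = 91 at compile time
Optimized: y = 91


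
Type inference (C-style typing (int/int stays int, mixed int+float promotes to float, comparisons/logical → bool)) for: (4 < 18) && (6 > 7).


Operand types: bool && bool
Rule: logical operators take bool operands and yield bool
Result type: bool


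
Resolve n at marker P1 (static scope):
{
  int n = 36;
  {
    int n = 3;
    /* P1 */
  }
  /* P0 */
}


n declared in the same block as P1
n = 3


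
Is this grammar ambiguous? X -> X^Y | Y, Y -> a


precedence layered via separate nonterminal Y: deterministic
Unambiguous


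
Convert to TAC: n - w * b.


Break into single-operator statements:
t1 = w * b
t2 = n - t1


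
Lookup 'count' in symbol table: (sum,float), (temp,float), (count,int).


Lookup 'count' → type int


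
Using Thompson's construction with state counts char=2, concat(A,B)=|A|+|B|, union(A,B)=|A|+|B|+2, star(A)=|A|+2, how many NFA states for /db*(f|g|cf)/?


Syntax tree has 6 char leaf(s), 2 union(s), 1 star(s)
chars contribute 6×2 = 12; each union adds +2; each star adds +2
Total: 12 + 4 + 2 = 18 states


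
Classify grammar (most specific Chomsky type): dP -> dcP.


LHS has context (more than one symbol) and |LHS| ≤ |RHS|
Classification: Type 1 (Context-Sensitive)


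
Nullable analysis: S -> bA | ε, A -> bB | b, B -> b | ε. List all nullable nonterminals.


A nonterminal is nullable iff some alternative derives ε (directly, or every symbol in it is nullable)
Nullable: {B, S}


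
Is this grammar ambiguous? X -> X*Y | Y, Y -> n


precedence layered via separate nonterminal Y: deterministic
Unambiguous


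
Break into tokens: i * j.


Scan left to right, longest-match per lexeme
Tokens: ID(i), OP(*), ID(j)


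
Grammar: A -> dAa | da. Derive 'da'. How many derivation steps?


Derivation: A => da
Steps: 1


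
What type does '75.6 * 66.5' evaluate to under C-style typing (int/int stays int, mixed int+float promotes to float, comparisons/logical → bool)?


Operand types: float * float
Rule: mixed int/float promotes to float; int/int stays int
Result type: float


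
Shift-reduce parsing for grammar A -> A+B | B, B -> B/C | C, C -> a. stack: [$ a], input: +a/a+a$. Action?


'a' on top is the handle for C -> a
Action: reduce (C -> a)


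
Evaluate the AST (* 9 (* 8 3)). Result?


Evaluate inner: (* 8 3) = 24
Evaluate root: (* 9 24) = 216
Result: 216


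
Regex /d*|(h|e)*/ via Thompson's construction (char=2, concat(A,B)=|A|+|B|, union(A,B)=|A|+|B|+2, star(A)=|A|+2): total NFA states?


Syntax tree has 3 char leaf(s), 2 union(s), 2 star(s)
chars contribute 3×2 = 6; each union adds +2; each star adds +2
Total: 6 + 4 + 4 = 14 states


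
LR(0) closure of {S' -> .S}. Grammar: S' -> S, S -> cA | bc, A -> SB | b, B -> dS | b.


Start: S' -> .S
For each item with dot before a nonterminal B, add B -> .γ for every B-production
Closure: [S' -> .S, S -> .cA, S -> .bc]


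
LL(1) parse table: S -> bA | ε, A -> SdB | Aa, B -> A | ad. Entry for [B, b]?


For [B, b]: 'b' ∈ FIRST(A)
Entry: B -> A


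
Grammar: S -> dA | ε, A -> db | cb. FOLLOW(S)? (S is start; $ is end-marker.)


$ ∈ FOLLOW(S). For each A -> αBβ: add FIRST(β)\{ε} to FOLLOW(B); if β nullable, add FOLLOW(A).
FOLLOW(S) = {$}


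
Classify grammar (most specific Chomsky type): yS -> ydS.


LHS has context (more than one symbol) and |LHS| ≤ |RHS|
Classification: Type 1 (Context-Sensitive)


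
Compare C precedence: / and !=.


'/' is multiplicative (level 10); '!=' is equality (level 6)
Higher level binds tighter
'/' has higher precedence than '!='


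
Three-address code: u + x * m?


Break into single-operator statements:
t1 = x * m
t2 = u + t1


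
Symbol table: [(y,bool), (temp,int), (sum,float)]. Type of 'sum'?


Lookup 'sum' → type float


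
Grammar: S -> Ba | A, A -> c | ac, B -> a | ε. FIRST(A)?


Per alternative of A: FIRST(c) = {c}; FIRST(ac) = {a}
FIRST(A) = {a, c}


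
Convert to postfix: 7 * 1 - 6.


Left to right (same or higher precedence on left)
Postfix: 7 1 * 6 -


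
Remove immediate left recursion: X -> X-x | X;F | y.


Left-recursive alternatives: X-x, X;F; non-recursive: y
Introduce X': X -> yX', X' -> -xX' | ;FX' | ε


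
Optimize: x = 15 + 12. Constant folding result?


15 + 12 = 27 at compile time
Optimized: x = 27


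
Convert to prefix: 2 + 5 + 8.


left-to-right (same/higher precedence on left): tree is (+ (+ 2 5) 8)
Prefix: + + 2 5 8


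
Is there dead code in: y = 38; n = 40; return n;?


y is assigned but never read
Dead: 'y = 38'


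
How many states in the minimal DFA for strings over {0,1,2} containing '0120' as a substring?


KMP-style automaton: 4 progress states + 1 absorbing accept = 5
Minimal DFA: 5 states


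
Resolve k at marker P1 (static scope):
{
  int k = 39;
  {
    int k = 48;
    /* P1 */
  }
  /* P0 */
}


k declared in the same block as P1
k = 48


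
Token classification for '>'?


Pattern: operator symbol
Type: OPERATOR


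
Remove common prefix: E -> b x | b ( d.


Common prefix: 'b'
Factored: E -> b E', E' -> x | ( d


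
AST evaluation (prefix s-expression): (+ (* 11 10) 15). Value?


Evaluate inner: (* 11 10) = 110
Evaluate root: (+ 110 15) = 125
Result: 125


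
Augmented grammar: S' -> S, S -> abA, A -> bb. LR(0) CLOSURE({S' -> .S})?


Start: S' -> .S
For each item with dot before a nonterminal B, add B -> .γ for every B-production
Closure: [S' -> .S, S -> .abA]


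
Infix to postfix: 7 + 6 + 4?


Left to right (same or higher precedence on left)
Postfix: 7 6 + 4 +


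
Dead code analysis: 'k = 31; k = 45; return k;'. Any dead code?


first assignment to k is overwritten before any read
Dead: 'k = 31'


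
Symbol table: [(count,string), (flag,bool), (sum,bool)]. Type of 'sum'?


Lookup 'sum' → type bool


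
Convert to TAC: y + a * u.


Break into single-operator statements:
t1 = a * u
t2 = y + t1


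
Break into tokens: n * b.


Scan left to right, longest-match per lexeme
Tokens: ID(n), OP(*), ID(b)


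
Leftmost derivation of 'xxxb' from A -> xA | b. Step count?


Derivation: A => xA => xxA => xxxA => xxxb
Steps: 4


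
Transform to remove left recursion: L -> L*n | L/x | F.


Left-recursive alternatives: L*n, L/x; non-recursive: F
Introduce L': L -> FL', L' -> *nL' | /xL' | ε


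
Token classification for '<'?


Pattern: operator symbol
Type: OPERATOR


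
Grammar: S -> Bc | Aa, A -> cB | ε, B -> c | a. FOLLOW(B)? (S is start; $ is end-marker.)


$ ∈ FOLLOW(S). For each A -> αBβ: add FIRST(β)\{ε} to FOLLOW(B); if β nullable, add FOLLOW(A).
FOLLOW(B) = {a, c}


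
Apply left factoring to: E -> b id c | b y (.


Common prefix: 'b'
Factored: E -> b E', E' -> id c | y (


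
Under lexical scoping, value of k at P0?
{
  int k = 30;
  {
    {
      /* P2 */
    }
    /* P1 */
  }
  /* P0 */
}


k declared in the same block as P0
k = 30


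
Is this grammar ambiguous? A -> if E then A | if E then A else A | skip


dangling else: 'if E then if E then skip else skip' parses two ways
Ambiguous


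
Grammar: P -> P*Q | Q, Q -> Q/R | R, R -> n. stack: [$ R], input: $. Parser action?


'R' (not preceded by Q/) is the handle for Q -> R
Action: reduce (Q -> R)


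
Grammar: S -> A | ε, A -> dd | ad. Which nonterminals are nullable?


A nonterminal is nullable iff some alternative derives ε (directly, or every symbol in it is nullable)
Nullable: {S}


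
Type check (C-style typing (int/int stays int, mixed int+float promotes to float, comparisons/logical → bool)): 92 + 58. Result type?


Operand types: int + int
Rule: mixed int/float promotes to float; int/int stays int
Result type: int


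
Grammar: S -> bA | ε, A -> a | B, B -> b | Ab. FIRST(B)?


Per alternative of B: FIRST(b) = {b}; FIRST(Ab) = {a, b}
FIRST(B) = {a, b}


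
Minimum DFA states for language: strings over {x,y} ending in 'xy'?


Track the longest suffix of input matching a prefix of 'xy': 3 classes (prefixes of length 0..2)
Minimal DFA: 3 states


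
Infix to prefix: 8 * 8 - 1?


left-to-right (same/higher precedence on left): tree is (- (* 8 8) 1)
Prefix: - * 8 8 1


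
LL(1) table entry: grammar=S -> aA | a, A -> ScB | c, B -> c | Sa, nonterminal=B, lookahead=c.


For [B, c]: 'c' ∈ FIRST(c)
Entry: B -> c


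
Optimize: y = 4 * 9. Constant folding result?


4 * 9 = 36 at compile time
Optimized: y = 36


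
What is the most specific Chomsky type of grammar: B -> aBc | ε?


Single nonterminal LHS, but a^n c^n is not regular
Classification: Type 2 (Context-Free)


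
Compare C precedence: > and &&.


'>' is relational (level 7); '&&' is logical AND (level 2)
Higher level binds tighter
'>' has higher precedence than '&&'


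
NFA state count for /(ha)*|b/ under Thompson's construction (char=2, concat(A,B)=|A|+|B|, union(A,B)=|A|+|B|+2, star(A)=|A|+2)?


Syntax tree has 3 char leaf(s), 1 union(s), 1 star(s)
chars contribute 3×2 = 6; each union adds +2; each star adds +2
Total: 6 + 2 + 2 = 10 states


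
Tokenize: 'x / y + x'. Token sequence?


Scan left to right, longest-match per lexeme
Tokens: ID(x), OP(/), ID(y), OP(+), ID(x)


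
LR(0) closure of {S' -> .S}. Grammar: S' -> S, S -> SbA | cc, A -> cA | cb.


Start: S' -> .S
For each item with dot before a nonterminal B, add B -> .γ for every B-production
Closure: [S' -> .S, S -> .SbA, S -> .cc]


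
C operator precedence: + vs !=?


'+' is additive (level 9); '!=' is equality (level 6)
Higher level binds tighter
'+' has higher precedence than '!='


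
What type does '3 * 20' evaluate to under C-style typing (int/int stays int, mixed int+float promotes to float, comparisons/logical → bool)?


Operand types: int * int
Rule: mixed int/float promotes to float; int/int stays int
Result type: int


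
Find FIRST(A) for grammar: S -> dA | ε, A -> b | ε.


Per alternative of A: FIRST(b) = {b}; FIRST(ε) = {ε}
FIRST(A) = {b, ε}


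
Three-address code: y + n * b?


Break into single-operator statements:
t1 = n * b
t2 = y + t1


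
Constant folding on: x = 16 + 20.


16 + 20 = 36 at compile time
Optimized: x = 36


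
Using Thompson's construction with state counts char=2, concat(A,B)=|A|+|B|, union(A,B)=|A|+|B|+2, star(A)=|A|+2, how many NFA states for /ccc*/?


Syntax tree has 3 char leaf(s), 0 union(s), 1 star(s)
chars contribute 3×2 = 6; each union adds +2; each star adds +2
Total: 6 + 0 + 2 = 8 states


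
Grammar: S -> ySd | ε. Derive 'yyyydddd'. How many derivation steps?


Derivation: S => ySd => yySdd => yyySddd => yyyySdddd => yyyydddd
Steps: 5


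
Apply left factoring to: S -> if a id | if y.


Common prefix: 'if'
Factored: S -> if S', S' -> a id | y


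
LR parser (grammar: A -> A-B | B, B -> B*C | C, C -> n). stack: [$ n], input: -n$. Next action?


'n' on top is the handle for C -> n
Action: reduce (C -> n)


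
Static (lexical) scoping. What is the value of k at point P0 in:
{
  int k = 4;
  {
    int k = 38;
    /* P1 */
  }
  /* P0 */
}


k declared in the same block as P0
k = 4


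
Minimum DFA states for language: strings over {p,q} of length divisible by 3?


Track length mod 3: states 0..2, accept at 0
Minimal DFA: 3 states


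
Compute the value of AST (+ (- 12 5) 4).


Evaluate inner: (- 12 5) = 7
Evaluate root: (+ 7 4) = 11
Result: 11


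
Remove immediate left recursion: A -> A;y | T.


Left-recursive alternatives: A;y; non-recursive: T
Introduce A': A -> TA', A' -> ;yA' | ε


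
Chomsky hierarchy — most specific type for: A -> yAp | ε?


Single nonterminal LHS, but y^n p^n is not regular
Classification: Type 2 (Context-Free)


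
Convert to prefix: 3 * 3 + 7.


left-to-right (same/higher precedence on left): tree is (+ (* 3 3) 7)
Prefix: + * 3 3 7


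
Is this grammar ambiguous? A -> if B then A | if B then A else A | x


dangling else: 'if B then if B then x else x' parses two ways
Ambiguous


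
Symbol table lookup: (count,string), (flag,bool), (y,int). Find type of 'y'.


Lookup 'y' → type int


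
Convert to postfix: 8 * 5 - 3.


Left to right (same or higher precedence on left)
Postfix: 8 5 * 3 -


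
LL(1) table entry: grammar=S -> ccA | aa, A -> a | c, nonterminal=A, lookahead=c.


For [A, c]: 'c' ∈ FIRST(c)
Entry: A -> c


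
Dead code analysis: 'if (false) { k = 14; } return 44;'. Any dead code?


condition is constant false, so the whole block is unreachable
Dead: 'if (false) { k = 14; }'


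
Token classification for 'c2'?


Pattern: letter/underscore followed by alphanumerics, not a keyword
Type: IDENTIFIER


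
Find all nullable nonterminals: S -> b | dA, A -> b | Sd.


A nonterminal is nullable iff some alternative derives ε (directly, or every symbol in it is nullable)
Nullable: {}


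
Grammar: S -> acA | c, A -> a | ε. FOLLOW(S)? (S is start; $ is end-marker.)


$ ∈ FOLLOW(S). For each A -> αBβ: add FIRST(β)\{ε} to FOLLOW(B); if β nullable, add FOLLOW(A).
FOLLOW(S) = {$}


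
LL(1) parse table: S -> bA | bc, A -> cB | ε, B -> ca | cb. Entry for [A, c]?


For [A, c]: 'c' ∈ FIRST(cB)
Entry: A -> cB


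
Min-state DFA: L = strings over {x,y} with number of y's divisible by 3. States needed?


Track (count of y) mod 3: states 0..2, accept at 0
Minimal DFA: 3 states


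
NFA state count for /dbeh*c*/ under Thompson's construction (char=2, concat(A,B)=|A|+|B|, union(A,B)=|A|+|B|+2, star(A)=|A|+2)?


Syntax tree has 5 char leaf(s), 0 union(s), 2 star(s)
chars contribute 5×2 = 10; each union adds +2; each star adds +2
Total: 10 + 0 + 4 = 14 states


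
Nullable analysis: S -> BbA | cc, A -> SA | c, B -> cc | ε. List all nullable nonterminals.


A nonterminal is nullable iff some alternative derives ε (directly, or every symbol in it is nullable)
Nullable: {B}


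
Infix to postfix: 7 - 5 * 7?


* has higher precedence, evaluate 5*7 first
Postfix: 7 5 7 * -


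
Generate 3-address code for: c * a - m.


Break into single-operator statements:
t1 = c * a
t2 = t1 - m


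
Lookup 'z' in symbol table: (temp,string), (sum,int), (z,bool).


Lookup 'z' → type bool


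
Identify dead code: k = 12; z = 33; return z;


k is assigned but never read
Dead: 'k = 12'


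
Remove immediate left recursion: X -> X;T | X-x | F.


Left-recursive alternatives: X;T, X-x; non-recursive: F
Introduce X': X -> FX', X' -> ;TX' | -xX' | ε


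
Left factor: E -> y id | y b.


Common prefix: 'y'
Factored: E -> y E', E' -> id | b


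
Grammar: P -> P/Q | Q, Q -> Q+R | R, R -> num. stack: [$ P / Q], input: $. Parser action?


handle 'P/Q' on top; lookahead ∈ FOLLOW(P) = {/, $}
Action: reduce (P -> P/Q)


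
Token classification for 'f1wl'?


Pattern: letter/underscore followed by alphanumerics, not a keyword
Type: IDENTIFIER


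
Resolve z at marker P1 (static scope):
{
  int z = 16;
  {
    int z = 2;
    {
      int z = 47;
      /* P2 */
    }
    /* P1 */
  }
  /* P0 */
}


z declared in the same block as P1
z = 2


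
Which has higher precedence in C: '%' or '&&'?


'%' is multiplicative (level 10); '&&' is logical AND (level 2)
Higher level binds tighter
'%' has higher precedence than '&&'


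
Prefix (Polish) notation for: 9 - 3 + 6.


left-to-right (same/higher precedence on left): tree is (+ (- 9 3) 6)
Prefix: + - 9 3 6


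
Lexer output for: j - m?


Scan left to right, longest-match per lexeme
Tokens: ID(j), OP(-), ID(m)


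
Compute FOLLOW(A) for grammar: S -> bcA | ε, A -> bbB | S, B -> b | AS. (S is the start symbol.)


$ ∈ FOLLOW(S). For each A -> αBβ: add FIRST(β)\{ε} to FOLLOW(B); if β nullable, add FOLLOW(A).
FOLLOW(A) = {$, b}


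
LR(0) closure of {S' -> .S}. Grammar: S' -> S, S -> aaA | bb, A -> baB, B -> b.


Start: S' -> .S
For each item with dot before a nonterminal B, add B -> .γ for every B-production
Closure: [S' -> .S, S -> .aaA, S -> .bb]


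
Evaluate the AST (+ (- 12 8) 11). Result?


Evaluate inner: (- 12 8) = 4
Evaluate root: (+ 4 11) = 15
Result: 15


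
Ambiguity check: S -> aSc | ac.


balanced a^n…c^n: each string has a unique parse
Unambiguous


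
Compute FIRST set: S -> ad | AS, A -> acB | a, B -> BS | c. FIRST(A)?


Per alternative of A: FIRST(acB) = {a}; FIRST(a) = {a}
FIRST(A) = {a}


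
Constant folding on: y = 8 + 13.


8 + 13 = 21 at compile time
Optimized: y = 21


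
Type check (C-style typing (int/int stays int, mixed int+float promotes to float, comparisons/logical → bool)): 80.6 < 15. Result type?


Operand types: float < int
Rule: comparison yields bool
Result type: bool


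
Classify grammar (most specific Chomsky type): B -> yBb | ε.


Single nonterminal LHS, but y^n b^n is not regular
Classification: Type 2 (Context-Free)


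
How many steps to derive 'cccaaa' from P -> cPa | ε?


Derivation: P => cPa => ccPaa => cccPaaa => cccaaa
Steps: 4


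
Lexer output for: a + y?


Scan left to right, longest-match per lexeme
Tokens: ID(a), OP(+), ID(y)


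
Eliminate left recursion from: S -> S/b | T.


Left-recursive alternatives: S/b; non-recursive: T
Introduce S': S -> TS', S' -> /bS' | ε


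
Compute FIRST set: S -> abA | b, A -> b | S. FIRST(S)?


Per alternative of S: FIRST(abA) = {a}; FIRST(b) = {b}
FIRST(S) = {a, b}


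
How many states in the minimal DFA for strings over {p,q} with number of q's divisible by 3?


Track (count of q) mod 3: states 0..2, accept at 0
Minimal DFA: 3 states


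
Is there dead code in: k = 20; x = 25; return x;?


k is assigned but never read
Dead: 'k = 20'


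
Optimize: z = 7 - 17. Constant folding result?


7 - 17 = -10 at compile time
Optimized: z = -10


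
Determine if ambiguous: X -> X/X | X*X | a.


'a/a*a' has two parse trees (no precedence encoded between / and *)
Ambiguous


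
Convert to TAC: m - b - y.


Break into single-operator statements:
t1 = m - b
t2 = t1 - y


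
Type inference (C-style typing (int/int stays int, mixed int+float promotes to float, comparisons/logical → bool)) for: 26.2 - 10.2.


Operand types: float - float
Rule: mixed int/float promotes to float; int/int stays int
Result type: float


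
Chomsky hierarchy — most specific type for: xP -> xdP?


LHS has context (more than one symbol) and |LHS| ≤ |RHS|
Classification: Type 1 (Context-Sensitive)


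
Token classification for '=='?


Pattern: operator symbol
Type: OPERATOR


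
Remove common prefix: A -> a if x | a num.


Common prefix: 'a'
Factored: A -> a A', A' -> if x | num


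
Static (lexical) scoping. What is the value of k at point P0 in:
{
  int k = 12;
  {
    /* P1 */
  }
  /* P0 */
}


k declared in the same block as P0
k = 12


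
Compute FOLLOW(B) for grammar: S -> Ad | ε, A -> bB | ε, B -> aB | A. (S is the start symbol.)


$ ∈ FOLLOW(S). For each A -> αBβ: add FIRST(β)\{ε} to FOLLOW(B); if β nullable, add FOLLOW(A).
FOLLOW(B) = {d}


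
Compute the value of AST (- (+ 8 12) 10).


Evaluate inner: (+ 8 12) = 20
Evaluate root: (- 20 10) = 10
Result: 10


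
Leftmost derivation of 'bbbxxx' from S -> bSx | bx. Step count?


Derivation: S => bSx => bbSxx => bbbxxx
Steps: 3


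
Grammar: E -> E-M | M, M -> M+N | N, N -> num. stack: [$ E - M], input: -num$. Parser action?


handle 'E-M' on top; lookahead ∈ FOLLOW(E) = {-, $}
Action: reduce (E -> E-M)


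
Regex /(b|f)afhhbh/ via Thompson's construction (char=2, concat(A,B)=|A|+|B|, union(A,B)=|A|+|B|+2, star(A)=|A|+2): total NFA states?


Syntax tree has 8 char leaf(s), 1 union(s), 0 star(s)
chars contribute 8×2 = 16; each union adds +2; each star adds +2
Total: 16 + 2 + 0 = 18 states


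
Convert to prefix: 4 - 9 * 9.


'*' binds tighter: tree is (- 4 (* 9 9))
Prefix: - 4 * 9 9


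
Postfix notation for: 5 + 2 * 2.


* has higher precedence, evaluate 2*2 first
Postfix: 5 2 2 * +


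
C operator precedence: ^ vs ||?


'^' is bitwise XOR (level 4); '||' is logical OR (level 1)
Higher level binds tighter
'^' has higher precedence than '||'


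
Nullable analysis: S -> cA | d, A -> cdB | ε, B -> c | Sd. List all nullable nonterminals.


A nonterminal is nullable iff some alternative derives ε (directly, or every symbol in it is nullable)
Nullable: {A}


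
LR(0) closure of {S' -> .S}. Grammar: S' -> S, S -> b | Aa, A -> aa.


Start: S' -> .S
For each item with dot before a nonterminal B, add B -> .γ for every B-production
Closure: [S' -> .S, S -> .b, S -> .Aa, A -> .aa]


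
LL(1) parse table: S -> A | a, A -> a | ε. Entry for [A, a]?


For [A, a]: 'a' ∈ FIRST(a)
Entry: A -> a


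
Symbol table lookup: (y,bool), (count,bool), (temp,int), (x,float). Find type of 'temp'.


Lookup 'temp' → type int


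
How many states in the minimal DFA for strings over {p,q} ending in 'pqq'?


Track the longest suffix of input matching a prefix of 'pqq': 4 classes (prefixes of length 0..3)
Minimal DFA: 4 states


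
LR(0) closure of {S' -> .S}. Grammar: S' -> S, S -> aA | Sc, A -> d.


Start: S' -> .S
For each item with dot before a nonterminal B, add B -> .γ for every B-production
Closure: [S' -> .S, S -> .aA, S -> .Sc]


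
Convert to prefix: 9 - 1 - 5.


left-to-right (same/higher precedence on left): tree is (- (- 9 1) 5)
Prefix: - - 9 1 5


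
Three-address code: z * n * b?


Break into single-operator statements:
t1 = z * n
t2 = t1 * b


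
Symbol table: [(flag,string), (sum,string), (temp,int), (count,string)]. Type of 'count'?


Lookup 'count' → type string


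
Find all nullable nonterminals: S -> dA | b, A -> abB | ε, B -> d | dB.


A nonterminal is nullable iff some alternative derives ε (directly, or every symbol in it is nullable)
Nullable: {A}


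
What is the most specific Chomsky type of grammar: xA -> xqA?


LHS has context (more than one symbol) and |LHS| ≤ |RHS|
Classification: Type 1 (Context-Sensitive)


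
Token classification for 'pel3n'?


Pattern: letter/underscore followed by alphanumerics, not a keyword
Type: IDENTIFIER


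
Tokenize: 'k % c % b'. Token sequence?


Scan left to right, longest-match per lexeme
Tokens: ID(k), OP(%), ID(c), OP(%), ID(b)


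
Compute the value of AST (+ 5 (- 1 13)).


Evaluate inner: (- 1 13) = -12
Evaluate root: (+ 5 -12) = -7
Result: -7


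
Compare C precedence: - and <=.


'-' is additive (level 9); '<=' is relational (level 7)
Higher level binds tighter
'-' has higher precedence than '<='


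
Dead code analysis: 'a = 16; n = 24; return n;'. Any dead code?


a is assigned but never read
Dead: 'a = 16'


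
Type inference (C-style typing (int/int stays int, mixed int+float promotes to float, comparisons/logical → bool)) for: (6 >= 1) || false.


Operand types: bool || bool
Rule: logical operators take bool operands and yield bool
Result type: bool


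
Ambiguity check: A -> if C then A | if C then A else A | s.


dangling else: 'if C then if C then s else s' parses two ways
Ambiguous


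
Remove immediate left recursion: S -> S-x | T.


Left-recursive alternatives: S-x; non-recursive: T
Introduce S': S -> TS', S' -> -xS' | ε


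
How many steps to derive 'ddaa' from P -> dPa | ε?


Derivation: P => dPa => ddPaa => ddaa
Steps: 3


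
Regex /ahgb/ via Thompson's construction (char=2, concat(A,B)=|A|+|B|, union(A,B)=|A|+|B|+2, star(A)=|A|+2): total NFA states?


Syntax tree has 4 char leaf(s), 0 union(s), 0 star(s)
chars contribute 4×2 = 8; each union adds +2; each star adds +2
Total: 8 + 0 + 0 = 8 states


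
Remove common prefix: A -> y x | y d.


Common prefix: 'y'
Factored: A -> y A', A' -> x | d


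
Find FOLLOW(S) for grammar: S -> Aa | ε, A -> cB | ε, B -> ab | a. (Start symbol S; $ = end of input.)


$ ∈ FOLLOW(S). For each A -> αBβ: add FIRST(β)\{ε} to FOLLOW(B); if β nullable, add FOLLOW(A).
FOLLOW(S) = {$}


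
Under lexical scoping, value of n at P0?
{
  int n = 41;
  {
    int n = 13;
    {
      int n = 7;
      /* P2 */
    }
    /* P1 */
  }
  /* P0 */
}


n declared in the same block as P0
n = 41


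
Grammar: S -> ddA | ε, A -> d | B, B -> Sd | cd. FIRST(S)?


Per alternative of S: FIRST(ddA) = {d}; FIRST(ε) = {ε}
FIRST(S) = {d, ε}


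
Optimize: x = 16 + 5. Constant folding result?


16 + 5 = 21 at compile time
Optimized: x = 21


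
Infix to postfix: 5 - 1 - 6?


Left to right (same or higher precedence on left)
Postfix: 5 1 - 6 -


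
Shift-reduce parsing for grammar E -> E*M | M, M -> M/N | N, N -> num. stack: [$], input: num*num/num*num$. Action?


no handle on stack; shift 'num'
Action: shift


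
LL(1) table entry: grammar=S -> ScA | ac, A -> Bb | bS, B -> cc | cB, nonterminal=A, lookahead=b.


For [A, b]: 'b' ∈ FIRST(bS)
Entry: A -> bS


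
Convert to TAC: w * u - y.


Break into single-operator statements:
t1 = w * u
t2 = t1 - y


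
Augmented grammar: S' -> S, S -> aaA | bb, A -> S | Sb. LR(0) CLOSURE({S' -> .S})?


Start: S' -> .S
For each item with dot before a nonterminal B, add B -> .γ for every B-production
Closure: [S' -> .S, S -> .aaA, S -> .bb]


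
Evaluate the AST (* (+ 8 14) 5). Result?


Evaluate inner: (+ 8 14) = 22
Evaluate root: (* 22 5) = 110
Result: 110


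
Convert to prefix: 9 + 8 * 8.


'*' binds tighter: tree is (+ 9 (* 8 8))
Prefix: + 9 * 8 8


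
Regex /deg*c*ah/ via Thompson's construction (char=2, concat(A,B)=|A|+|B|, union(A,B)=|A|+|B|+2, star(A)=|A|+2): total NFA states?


Syntax tree has 6 char leaf(s), 0 union(s), 2 star(s)
chars contribute 6×2 = 12; each union adds +2; each star adds +2
Total: 12 + 0 + 4 = 16 states


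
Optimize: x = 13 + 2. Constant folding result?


13 + 2 = 15 at compile time
Optimized: x = 15


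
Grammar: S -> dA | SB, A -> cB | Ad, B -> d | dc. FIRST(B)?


Per alternative of B: FIRST(d) = {d}; FIRST(dc) = {d}
FIRST(B) = {d}


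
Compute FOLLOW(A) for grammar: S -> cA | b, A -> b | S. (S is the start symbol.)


$ ∈ FOLLOW(S). For each A -> αBβ: add FIRST(β)\{ε} to FOLLOW(B); if β nullable, add FOLLOW(A).
FOLLOW(A) = {$}


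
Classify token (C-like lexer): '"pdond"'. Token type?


Pattern: double-quoted sequence
Type: STRING_LITERAL


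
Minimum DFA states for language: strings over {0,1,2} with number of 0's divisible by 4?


Track (count of 0) mod 4: states 0..3, accept at 0
Minimal DFA: 4 states


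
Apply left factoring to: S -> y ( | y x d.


Common prefix: 'y'
Factored: S -> y S', S' -> ( | x d


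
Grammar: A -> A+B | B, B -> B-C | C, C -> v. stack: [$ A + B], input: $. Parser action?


handle 'A+B' on top; lookahead ∈ FOLLOW(A) = {+, $}
Action: reduce (A -> A+B)


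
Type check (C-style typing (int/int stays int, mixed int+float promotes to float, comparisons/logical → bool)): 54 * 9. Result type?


Operand types: int * int
Rule: mixed int/float promotes to float; int/int stays int
Result type: int


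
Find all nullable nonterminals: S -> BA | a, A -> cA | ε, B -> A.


A nonterminal is nullable iff some alternative derives ε (directly, or every symbol in it is nullable)
Nullable: {A, B, S}


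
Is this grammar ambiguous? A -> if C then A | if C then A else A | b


dangling else: 'if C then if C then b else b' parses two ways
Ambiguous


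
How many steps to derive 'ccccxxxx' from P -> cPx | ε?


Derivation: P => cPx => ccPxx => cccPxxx => ccccPxxxx => ccccxxxx
Steps: 5


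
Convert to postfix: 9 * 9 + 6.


Left to right (same or higher precedence on left)
Postfix: 9 9 * 6 +
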